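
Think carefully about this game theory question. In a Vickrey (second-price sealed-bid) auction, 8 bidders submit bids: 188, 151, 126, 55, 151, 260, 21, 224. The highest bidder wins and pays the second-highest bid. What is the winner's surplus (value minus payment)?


Step 1: Sort bids in descending order: 260, 224, 188, 151, 151, 126, 55, 21
Step 2: The winning bid is the highest: 260
Step 3: The payment equals the second-highest bid: 224
Step 4: Surplus = winner's bid - payment = 260 - 224 = 36

36


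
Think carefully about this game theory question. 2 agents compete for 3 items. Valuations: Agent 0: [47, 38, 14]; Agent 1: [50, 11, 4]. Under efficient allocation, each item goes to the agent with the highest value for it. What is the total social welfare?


Step 1: For each item, find the maximum value among all agents.
Step 2: Item 0 -> Agent 1 (value 50)
Step 3: Item 1 -> Agent 0 (value 38)
Step 4: Item 2 -> Agent 0 (value 14)
Step 5: Total welfare = 50 + 38 + 14 = 102

102


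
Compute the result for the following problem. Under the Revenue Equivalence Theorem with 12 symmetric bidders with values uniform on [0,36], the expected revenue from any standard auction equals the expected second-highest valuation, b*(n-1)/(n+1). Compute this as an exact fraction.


Step 1: By Revenue Equivalence, expected revenue = b*(n-1)/(n+1)
Step 2: Substituting n = 12, b = 36
Step 3: Revenue = 36*(12-1)/(12+1) = 36*11/13
Step 4: Revenue = 396/13

396/13


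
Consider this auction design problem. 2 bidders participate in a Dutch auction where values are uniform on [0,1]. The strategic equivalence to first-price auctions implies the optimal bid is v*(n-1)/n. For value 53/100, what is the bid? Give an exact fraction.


Step 1: Dutch auctions are strategically equivalent to first-price auctions
Step 2: The equilibrium bid is b(v) = v*(n-1)/n
Step 3: b = 53/100 * 1/2
Step 4: b = 53/200

53/200


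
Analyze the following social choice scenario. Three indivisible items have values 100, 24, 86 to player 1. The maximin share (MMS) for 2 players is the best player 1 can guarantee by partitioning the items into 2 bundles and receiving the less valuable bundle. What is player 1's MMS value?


Step 1: Item values = 100, 24, 86
Step 2: Enumerate all 2-bundle partitions and take the smaller bundle:
  Partition 1: {100} vs {24,86} -> bundles 100, 110; min = 100
  Partition 2: {24} vs {100,86} -> bundles 24, 186; min = 24
  Partition 3: {86} vs {100,24} -> bundles 86, 124; min = 86
Step 3: MMS = max(100, 24, 86) = 100

100


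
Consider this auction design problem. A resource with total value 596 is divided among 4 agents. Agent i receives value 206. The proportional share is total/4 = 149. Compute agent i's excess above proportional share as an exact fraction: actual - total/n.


Step 1: Proportional share = 596/4 = 149
Step 2: Agent's actual allocation = 206
Step 3: Excess = 206 - 149 = 57

57


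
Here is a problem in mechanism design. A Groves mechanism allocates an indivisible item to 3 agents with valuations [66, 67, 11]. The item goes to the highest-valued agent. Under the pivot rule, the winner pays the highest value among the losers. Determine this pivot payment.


Step 1: The efficient winner is agent 1 with value 67
Step 2: Other agents' values: [66, 11]
Step 3: Pivot payment = max(others) = 66
Step 4: The winner pays 66

66


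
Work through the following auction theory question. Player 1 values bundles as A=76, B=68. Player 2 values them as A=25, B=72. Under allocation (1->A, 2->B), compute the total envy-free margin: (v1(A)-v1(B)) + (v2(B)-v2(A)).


Step 1: Player 1's margin = v1(A) - v1(B) = 76 - 68 = 8
Step 2: Player 2's margin = v2(B) - v2(A) = 72 - 25 = 47
Step 3: Total margin = 8 + 47 = 55

55


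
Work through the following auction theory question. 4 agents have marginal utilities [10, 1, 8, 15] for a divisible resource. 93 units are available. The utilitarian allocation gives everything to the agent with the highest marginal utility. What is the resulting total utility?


Step 1: The marginal utilities are [10, 1, 8, 15]
Step 2: The highest marginal utility is 15
Step 3: All 93 units go to that agent
Step 4: Total utility = 15 * 93 = 1395

1395


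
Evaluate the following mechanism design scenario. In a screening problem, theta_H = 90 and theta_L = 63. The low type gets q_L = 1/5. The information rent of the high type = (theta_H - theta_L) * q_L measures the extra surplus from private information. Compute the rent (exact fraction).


Step 1: theta_H - theta_L = 90 - 63 = 27
Step 2: Information rent = (theta_H - theta_L) * q_L
Step 3: = 27 * 1/5
Step 4: = 27/5

27/5


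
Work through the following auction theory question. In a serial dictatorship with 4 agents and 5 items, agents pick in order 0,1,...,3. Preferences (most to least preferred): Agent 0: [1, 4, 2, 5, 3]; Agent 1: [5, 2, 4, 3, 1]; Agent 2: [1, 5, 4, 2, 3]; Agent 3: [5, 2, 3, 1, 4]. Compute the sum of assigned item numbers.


Step 1: Agent 0 picks item 1
Step 2: Agent 1 picks item 5
Step 3: Agent 2 picks item 4
Step 4: Agent 3 picks item 2
Step 5: Sum = 1 + 5 + 4 + 2 = 12

12


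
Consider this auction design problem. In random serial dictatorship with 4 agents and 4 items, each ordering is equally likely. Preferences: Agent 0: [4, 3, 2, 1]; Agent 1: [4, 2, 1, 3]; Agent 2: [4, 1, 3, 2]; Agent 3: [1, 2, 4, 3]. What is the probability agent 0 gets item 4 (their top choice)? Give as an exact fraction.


Step 1: Agent 0 wants item 4
Step 2: There are 24 possible orderings of agents
Step 3: In 8 orderings, agent 0 gets item 4
Step 4: Probability = 8/24 = 1/3

1/3


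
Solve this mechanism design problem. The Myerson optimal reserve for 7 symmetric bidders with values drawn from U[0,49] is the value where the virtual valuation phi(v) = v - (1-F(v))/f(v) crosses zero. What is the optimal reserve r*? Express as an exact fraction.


Step 1: For U[0,49], F(v) = v/49 and f(v) = 1/49
Step 2: phi(v) = v - (1 - v/49)/(1/49) = v - (49 - v) = 2v - 49
Step 3: Set phi(r*) = 0: 2r* - 49 = 0
Step 4: r* = 49/2 (the number of bidders n = 7 does not enter)

49/2


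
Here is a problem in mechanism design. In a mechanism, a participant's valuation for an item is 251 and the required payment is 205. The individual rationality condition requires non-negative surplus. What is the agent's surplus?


Step 1: Surplus = value - payment = 251 - 205 = 46
Step 2: IR is satisfied (surplus >= 0)

46


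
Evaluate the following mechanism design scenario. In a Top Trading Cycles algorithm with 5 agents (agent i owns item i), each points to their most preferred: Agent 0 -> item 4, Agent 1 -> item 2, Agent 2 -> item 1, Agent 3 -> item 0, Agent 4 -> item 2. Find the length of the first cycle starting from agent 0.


Step 1: Trace the pointer graph from agent 0: 0 -> 4 -> 2 -> 1 -> 2
Step 2: A cycle is detected when we revisit agent 2
Step 3: The cycle is: 2 -> 1 -> 2
Step 4: Cycle length = 2

2


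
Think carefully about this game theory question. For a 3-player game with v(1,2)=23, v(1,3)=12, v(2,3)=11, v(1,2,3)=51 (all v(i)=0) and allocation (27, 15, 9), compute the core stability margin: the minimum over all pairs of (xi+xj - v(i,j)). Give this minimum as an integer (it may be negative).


Step 1: Slack for coalition (1,2): x1+x2 - v12 = 42 - 23 = 19
Step 2: Slack for coalition (1,3): x1+x3 - v13 = 36 - 12 = 24
Step 3: Slack for coalition (2,3): x2+x3 - v23 = 24 - 11 = 13
Step 4: Minimum slack = min(19, 24, 13) = 13, attained by (2,3); no pair can gain by deviating, so the allocation is in the core

13


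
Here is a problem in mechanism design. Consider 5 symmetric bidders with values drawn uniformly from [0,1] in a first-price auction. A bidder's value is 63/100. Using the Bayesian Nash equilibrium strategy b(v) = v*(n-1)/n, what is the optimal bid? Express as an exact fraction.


Step 1: The symmetric BNE bidding function is b(v) = v * (n-1) / n
Step 2: Substitute v = 63/100 and n = 5
Step 3: b = 63/100 * 4/5
Step 4: b = 63/125

63/125


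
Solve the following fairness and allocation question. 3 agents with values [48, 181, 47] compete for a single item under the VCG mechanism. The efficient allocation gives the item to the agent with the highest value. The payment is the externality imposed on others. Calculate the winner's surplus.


Step 1: The winner is the agent with the highest value: agent 1 with value 181
Step 2: Values of other agents: [48, 47]
Step 3: VCG payment = max of others' values = 48
Step 4: Surplus = 181 - 48 = 133

133


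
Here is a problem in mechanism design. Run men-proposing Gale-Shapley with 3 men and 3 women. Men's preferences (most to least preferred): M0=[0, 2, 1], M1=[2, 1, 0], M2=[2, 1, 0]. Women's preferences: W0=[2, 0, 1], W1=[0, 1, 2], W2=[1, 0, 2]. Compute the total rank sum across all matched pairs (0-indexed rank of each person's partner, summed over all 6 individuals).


Step 1: Run Gale-Shapley (men propose, women hold best offer):
  M0 proposes to W0; she accepts
  M1 proposes to W2; she accepts
  M2 proposes to W2; rejected
  M2 proposes to W1; she accepts
Step 2: Final matching: W0-M0, W1-M2, W2-M1
Step 3: 0-indexed ranks (man's rank of his match, then woman's): 0 + 1 + 1 + 2 + 0 + 0
Step 4: Total rank sum = 4

4


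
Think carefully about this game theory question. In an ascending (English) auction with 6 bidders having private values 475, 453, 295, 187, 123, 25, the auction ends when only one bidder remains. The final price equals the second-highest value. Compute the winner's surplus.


Step 1: Identify the highest value: 475
Step 2: Identify the second-highest value: 453
Step 3: The final price = second-highest value = 453
Step 4: Surplus = 475 - 453 = 22

22


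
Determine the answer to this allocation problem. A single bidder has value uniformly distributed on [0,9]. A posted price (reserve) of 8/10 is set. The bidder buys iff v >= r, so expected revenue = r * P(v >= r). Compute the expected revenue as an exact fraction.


Step 1: Posted price r = 4/5, value support [0,9]
Step 2: P(v >= r) = (9 - 4/5)/9 = 41/45
Step 3: Expected revenue = r * P(v >= r) = 4/5 * 41/45
Step 4: Revenue = 164/225

164/225


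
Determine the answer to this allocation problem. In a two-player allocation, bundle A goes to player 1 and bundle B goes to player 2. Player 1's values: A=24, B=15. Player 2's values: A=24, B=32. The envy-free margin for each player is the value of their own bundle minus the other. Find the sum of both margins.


Step 1: Player 1's margin = v1(A) - v1(B) = 24 - 15 = 9
Step 2: Player 2's margin = v2(B) - v2(A) = 32 - 24 = 8
Step 3: Total margin = 9 + 8 = 17

17


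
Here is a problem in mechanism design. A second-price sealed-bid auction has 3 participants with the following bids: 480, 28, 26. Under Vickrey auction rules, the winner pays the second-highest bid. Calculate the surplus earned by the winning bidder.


Step 1: Sort bids in descending order: 480, 28, 26
Step 2: The winning bid is the highest: 480
Step 3: The payment equals the second-highest bid: 28
Step 4: Surplus = winner's bid - payment = 480 - 28 = 452

452


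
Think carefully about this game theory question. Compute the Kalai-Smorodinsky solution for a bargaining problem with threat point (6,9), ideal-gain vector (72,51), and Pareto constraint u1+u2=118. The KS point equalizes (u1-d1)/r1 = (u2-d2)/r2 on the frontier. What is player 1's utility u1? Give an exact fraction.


Step 1: At the KS point, (u1-d1)/r1 = (u2-d2)/r2 = t and u1+u2 = 118
Step 2: u1 = d1 + r1*t and u2 = d2 + r2*t, so (d1 + r1*t) + (d2 + r2*t) = 118
Step 3: t = (118 - 6 - 9)/(72 + 51) = 103/123
Step 4: u1 = d1 + r1*t = 6 + 72 * 103/123 = 2718/41
Step 5: (Check: u2 = d2 + r2*t = 2120/41; u1+u2 = 2718/41 + 2120/41 = 118, on the frontier.)

2718/41


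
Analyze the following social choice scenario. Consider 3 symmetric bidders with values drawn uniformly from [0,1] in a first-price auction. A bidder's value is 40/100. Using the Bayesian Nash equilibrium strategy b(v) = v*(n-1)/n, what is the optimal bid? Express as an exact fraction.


Step 1: The symmetric BNE bidding function is b(v) = v * (n-1) / n
Step 2: Substitute v = 2/5 and n = 3
Step 3: b = 2/5 * 2/3
Step 4: b = 4/15

4/15


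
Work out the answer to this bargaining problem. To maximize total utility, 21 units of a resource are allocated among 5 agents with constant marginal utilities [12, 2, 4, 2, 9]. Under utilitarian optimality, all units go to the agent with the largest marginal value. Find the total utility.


Step 1: The marginal utilities are [12, 2, 4, 2, 9]
Step 2: The highest marginal utility is 12
Step 3: All 21 units go to that agent
Step 4: Total utility = 12 * 21 = 252

252


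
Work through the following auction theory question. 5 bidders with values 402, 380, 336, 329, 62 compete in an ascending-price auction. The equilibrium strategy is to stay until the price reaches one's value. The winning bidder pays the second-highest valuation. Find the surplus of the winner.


Step 1: Identify the highest value: 402
Step 2: Identify the second-highest value: 380
Step 3: The final price = second-highest value = 380
Step 4: Surplus = 402 - 380 = 22

22


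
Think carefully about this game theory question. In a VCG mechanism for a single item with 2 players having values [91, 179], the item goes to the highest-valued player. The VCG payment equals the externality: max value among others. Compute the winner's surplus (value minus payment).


Step 1: The winner is the agent with the highest value: agent 1 with value 179
Step 2: Values of other agents: [91]
Step 3: VCG payment = max of others' values = 91
Step 4: Surplus = 179 - 91 = 88

88


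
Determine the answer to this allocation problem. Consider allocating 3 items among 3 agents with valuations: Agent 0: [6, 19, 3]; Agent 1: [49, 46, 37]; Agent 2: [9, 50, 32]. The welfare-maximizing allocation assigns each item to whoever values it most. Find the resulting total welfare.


Step 1: For each item, find the maximum value among all agents.
Step 2: Item 0 -> Agent 1 (value 49)
Step 3: Item 1 -> Agent 2 (value 50)
Step 4: Item 2 -> Agent 1 (value 37)
Step 5: Total welfare = 49 + 50 + 37 = 136

136


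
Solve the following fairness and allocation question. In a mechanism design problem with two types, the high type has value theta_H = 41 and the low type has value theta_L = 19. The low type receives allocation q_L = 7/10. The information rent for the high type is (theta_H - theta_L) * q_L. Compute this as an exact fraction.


Step 1: theta_H - theta_L = 41 - 19 = 22
Step 2: Information rent = (theta_H - theta_L) * q_L
Step 3: = 22 * 7/10
Step 4: = 77/5

77/5


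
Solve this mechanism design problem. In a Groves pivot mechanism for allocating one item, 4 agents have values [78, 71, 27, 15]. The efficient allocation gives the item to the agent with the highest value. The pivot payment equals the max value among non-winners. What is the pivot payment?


Step 1: The efficient winner is agent 0 with value 78
Step 2: Other agents' values: [71, 27, 15]
Step 3: Pivot payment = max(others) = 71
Step 4: The winner pays 71

71


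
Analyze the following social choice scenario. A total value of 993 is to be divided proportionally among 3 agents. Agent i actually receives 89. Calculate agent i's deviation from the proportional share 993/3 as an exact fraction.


Step 1: Proportional share = 993/3 = 331
Step 2: Agent's actual allocation = 89
Step 3: Excess = 89 - 331 = -242

-242


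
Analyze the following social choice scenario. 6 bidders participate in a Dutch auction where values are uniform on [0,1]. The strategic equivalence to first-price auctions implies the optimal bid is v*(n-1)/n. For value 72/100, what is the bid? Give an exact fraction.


Step 1: Dutch auctions are strategically equivalent to first-price auctions
Step 2: The equilibrium bid is b(v) = v*(n-1)/n
Step 3: b = 18/25 * 5/6
Step 4: b = 3/5

3/5


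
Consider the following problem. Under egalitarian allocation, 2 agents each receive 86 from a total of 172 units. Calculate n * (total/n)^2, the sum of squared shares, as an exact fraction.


Step 1: Each agent's share = 172/2 = 86
Step 2: Square of each share = (86)^2 = 7396
Step 3: Sum of squares = 2 * 7396 = 14792

14792


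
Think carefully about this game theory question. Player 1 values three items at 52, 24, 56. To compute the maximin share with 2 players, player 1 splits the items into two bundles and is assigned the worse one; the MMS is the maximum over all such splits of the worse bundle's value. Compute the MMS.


Step 1: Item values = 52, 24, 56
Step 2: Enumerate all 2-bundle partitions and take the smaller bundle:
  Partition 1: {52} vs {24,56} -> bundles 52, 80; min = 52
  Partition 2: {24} vs {52,56} -> bundles 24, 108; min = 24
  Partition 3: {56} vs {52,24} -> bundles 56, 76; min = 56
Step 3: MMS = max(52, 24, 56) = 56

56


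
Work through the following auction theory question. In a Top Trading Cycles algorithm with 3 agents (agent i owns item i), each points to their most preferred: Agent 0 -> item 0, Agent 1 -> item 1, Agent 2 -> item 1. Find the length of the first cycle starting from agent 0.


Step 1: Trace the pointer graph from agent 0: 0 -> 0
Step 2: A cycle is detected when we revisit agent 0
Step 3: The cycle is: 0 -> 0
Step 4: Cycle length = 1

1


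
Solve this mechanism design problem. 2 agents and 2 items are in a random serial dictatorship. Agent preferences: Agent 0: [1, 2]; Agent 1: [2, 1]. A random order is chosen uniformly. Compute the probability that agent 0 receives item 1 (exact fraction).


Step 1: Agent 0 wants item 1
Step 2: There are 2 possible orderings of agents
Step 3: In 2 orderings, agent 0 gets item 1
Step 4: Probability = 2/2 = 1

1


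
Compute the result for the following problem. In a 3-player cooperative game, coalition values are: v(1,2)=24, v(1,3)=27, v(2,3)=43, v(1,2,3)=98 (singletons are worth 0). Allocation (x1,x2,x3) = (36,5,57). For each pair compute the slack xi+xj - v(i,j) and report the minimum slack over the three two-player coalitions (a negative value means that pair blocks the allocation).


Step 1: Slack for coalition (1,2): x1+x2 - v12 = 41 - 24 = 17
Step 2: Slack for coalition (1,3): x1+x3 - v13 = 93 - 27 = 66
Step 3: Slack for coalition (2,3): x2+x3 - v23 = 62 - 43 = 19
Step 4: Minimum slack = min(17, 66, 19) = 17, attained by (1,2); no pair can gain by deviating, so the allocation is in the core

17


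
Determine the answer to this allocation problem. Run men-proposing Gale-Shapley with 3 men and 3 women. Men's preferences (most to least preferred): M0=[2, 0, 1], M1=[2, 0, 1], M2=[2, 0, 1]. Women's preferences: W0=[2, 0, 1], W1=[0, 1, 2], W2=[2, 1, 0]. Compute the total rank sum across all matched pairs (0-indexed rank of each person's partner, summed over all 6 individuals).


Step 1: Run Gale-Shapley (men propose, women hold best offer):
  M0 proposes to W2; she accepts
  M1 proposes to W2; she switches from M0
  M2 proposes to W2; she switches from M1
  M0 proposes to W0; she accepts
  M1 proposes to W0; rejected
  M1 proposes to W1; she accepts
Step 2: Final matching: W0-M0, W1-M1, W2-M2
Step 3: 0-indexed ranks (man's rank of his match, then woman's): 1 + 1 + 2 + 1 + 0 + 0
Step 4: Total rank sum = 5

5


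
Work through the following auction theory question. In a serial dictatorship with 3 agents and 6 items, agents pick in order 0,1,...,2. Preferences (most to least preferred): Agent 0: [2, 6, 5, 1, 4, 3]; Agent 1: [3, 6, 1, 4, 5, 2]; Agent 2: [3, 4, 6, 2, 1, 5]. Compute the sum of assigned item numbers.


Step 1: Agent 0 picks item 2
Step 2: Agent 1 picks item 3
Step 3: Agent 2 picks item 4
Step 4: Sum = 2 + 3 + 4 = 9

9


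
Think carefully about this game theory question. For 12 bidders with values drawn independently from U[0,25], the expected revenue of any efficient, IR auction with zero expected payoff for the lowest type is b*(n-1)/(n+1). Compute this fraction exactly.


Step 1: By Revenue Equivalence, expected revenue = b*(n-1)/(n+1)
Step 2: Substituting n = 12, b = 25
Step 3: Revenue = 25*(12-1)/(12+1) = 25*11/13
Step 4: Revenue = 275/13

275/13


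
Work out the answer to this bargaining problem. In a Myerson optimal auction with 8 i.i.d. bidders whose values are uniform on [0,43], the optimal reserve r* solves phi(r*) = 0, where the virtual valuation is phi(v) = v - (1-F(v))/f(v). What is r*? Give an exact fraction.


Step 1: For U[0,43], F(v) = v/43 and f(v) = 1/43
Step 2: phi(v) = v - (1 - v/43)/(1/43) = v - (43 - v) = 2v - 43
Step 3: Set phi(r*) = 0: 2r* - 43 = 0
Step 4: r* = 43/2 (the number of bidders n = 8 does not enter)

43/2


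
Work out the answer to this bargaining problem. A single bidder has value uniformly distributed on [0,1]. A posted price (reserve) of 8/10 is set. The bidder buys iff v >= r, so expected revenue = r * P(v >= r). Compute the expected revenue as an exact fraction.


Step 1: Posted price r = 4/5, value support [0,1]
Step 2: P(v >= r) = (1 - 4/5)/1 = 1/5
Step 3: Expected revenue = r * P(v >= r) = 4/5 * 1/5
Step 4: Revenue = 4/25

4/25


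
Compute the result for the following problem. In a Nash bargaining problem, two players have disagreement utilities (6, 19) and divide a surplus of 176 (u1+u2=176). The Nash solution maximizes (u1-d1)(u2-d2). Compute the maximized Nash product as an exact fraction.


Step 1: The Nash solution splits surplus symmetrically above the disagreement point
Step 2: u1 = (total + d1 - d2)/2 = (176 + 6 - 19)/2 = 163/2
Step 3: u2 = (total - d1 + d2)/2 = (176 - 6 + 19)/2 = 189/2
Step 4: Nash product = (163/2 - 6) * (189/2 - 19)
Step 5: = 151/2 * 151/2 = 22801/4

22801/4


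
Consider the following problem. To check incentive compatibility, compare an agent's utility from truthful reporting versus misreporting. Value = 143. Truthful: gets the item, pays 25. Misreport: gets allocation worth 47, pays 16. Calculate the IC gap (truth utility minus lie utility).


Step 1: U(truth) = value - payment = 143 - 25 = 118
Step 2: U(lie) = allocation - payment = 47 - 16 = 31
Step 3: IC gap = 118 - 31 = 87

87


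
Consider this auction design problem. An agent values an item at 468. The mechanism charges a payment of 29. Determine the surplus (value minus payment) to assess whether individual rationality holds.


Step 1: Surplus = value - payment = 468 - 29 = 439
Step 2: IR is satisfied (surplus >= 0)

439


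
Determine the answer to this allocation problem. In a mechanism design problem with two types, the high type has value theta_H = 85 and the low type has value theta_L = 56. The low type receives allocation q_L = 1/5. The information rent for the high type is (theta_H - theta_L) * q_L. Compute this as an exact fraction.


Step 1: theta_H - theta_L = 85 - 56 = 29
Step 2: Information rent = (theta_H - theta_L) * q_L
Step 3: = 29 * 1/5
Step 4: = 29/5

29/5


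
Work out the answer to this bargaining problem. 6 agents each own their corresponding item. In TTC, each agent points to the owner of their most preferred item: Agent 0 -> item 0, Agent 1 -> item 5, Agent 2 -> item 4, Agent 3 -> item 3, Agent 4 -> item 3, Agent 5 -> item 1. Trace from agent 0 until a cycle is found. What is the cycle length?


Step 1: Trace the pointer graph from agent 0: 0 -> 0
Step 2: A cycle is detected when we revisit agent 0
Step 3: The cycle is: 0 -> 0
Step 4: Cycle length = 1

1


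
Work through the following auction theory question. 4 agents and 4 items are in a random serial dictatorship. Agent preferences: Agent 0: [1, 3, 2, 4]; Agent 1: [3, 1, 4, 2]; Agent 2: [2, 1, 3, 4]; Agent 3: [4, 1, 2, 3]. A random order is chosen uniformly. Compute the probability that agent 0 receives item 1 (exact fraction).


Step 1: Agent 0 wants item 1
Step 2: There are 24 possible orderings of agents
Step 3: In 24 orderings, agent 0 gets item 1
Step 4: Probability = 24/24 = 1

1


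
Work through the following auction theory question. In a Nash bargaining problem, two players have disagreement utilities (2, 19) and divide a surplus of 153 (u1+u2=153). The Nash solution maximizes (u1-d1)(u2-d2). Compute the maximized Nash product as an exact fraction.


Step 1: The Nash solution splits surplus symmetrically above the disagreement point
Step 2: u1 = (total + d1 - d2)/2 = (153 + 2 - 19)/2 = 68
Step 3: u2 = (total - d1 + d2)/2 = (153 - 2 + 19)/2 = 85
Step 4: Nash product = (68 - 2) * (85 - 19)
Step 5: = 66 * 66 = 4356

4356


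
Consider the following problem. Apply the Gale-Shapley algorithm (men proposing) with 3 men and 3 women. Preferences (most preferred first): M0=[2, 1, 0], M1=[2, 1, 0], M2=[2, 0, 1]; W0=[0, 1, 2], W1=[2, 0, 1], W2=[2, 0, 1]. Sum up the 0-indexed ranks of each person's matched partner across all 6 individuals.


Step 1: Run Gale-Shapley (men propose, women hold best offer):
  M0 proposes to W2; she accepts
  M1 proposes to W2; rejected
  M1 proposes to W1; she accepts
  M2 proposes to W2; she switches from M0
  M0 proposes to W1; she switches from M1
  M1 proposes to W0; she accepts
Step 2: Final matching: W0-M1, W1-M0, W2-M2
Step 3: 0-indexed ranks (man's rank of his match, then woman's): 2 + 1 + 1 + 1 + 0 + 0
Step 4: Total rank sum = 5

5


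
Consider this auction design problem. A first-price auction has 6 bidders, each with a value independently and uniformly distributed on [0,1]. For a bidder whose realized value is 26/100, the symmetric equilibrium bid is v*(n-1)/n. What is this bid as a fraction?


Step 1: The symmetric BNE bidding function is b(v) = v * (n-1) / n
Step 2: Substitute v = 13/50 and n = 6
Step 3: b = 13/50 * 5/6
Step 4: b = 13/60

13/60


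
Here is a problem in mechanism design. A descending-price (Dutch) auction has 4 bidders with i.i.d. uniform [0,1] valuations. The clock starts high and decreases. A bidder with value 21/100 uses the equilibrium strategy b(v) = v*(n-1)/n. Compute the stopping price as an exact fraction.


Step 1: Dutch auctions are strategically equivalent to first-price auctions
Step 2: The equilibrium bid is b(v) = v*(n-1)/n
Step 3: b = 21/100 * 3/4
Step 4: b = 63/400

63/400


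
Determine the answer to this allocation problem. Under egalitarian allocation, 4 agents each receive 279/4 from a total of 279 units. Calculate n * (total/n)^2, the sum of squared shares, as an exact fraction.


Step 1: Each agent's share = 279/4
Step 2: Square of each share = (279/4)^2 = 77841/16
Step 3: Sum of squares = 4 * 77841/16 = 77841/4

77841/4


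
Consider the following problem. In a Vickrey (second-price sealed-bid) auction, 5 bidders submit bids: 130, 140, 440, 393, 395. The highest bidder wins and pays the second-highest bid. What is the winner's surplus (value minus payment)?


Step 1: Sort bids in descending order: 440, 395, 393, 140, 130
Step 2: The winning bid is the highest: 440
Step 3: The payment equals the second-highest bid: 395
Step 4: Surplus = winner's bid - payment = 440 - 395 = 45

45


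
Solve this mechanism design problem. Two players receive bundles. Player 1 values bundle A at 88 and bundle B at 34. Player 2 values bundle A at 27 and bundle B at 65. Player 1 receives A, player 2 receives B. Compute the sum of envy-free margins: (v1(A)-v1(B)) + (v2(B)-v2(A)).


Step 1: Player 1's margin = v1(A) - v1(B) = 88 - 34 = 54
Step 2: Player 2's margin = v2(B) - v2(A) = 65 - 27 = 38
Step 3: Total margin = 54 + 38 = 92

92


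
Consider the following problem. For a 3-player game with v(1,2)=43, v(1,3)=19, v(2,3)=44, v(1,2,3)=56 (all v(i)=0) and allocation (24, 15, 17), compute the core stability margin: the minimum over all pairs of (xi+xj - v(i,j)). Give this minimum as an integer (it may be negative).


Step 1: Slack for coalition (1,2): x1+x2 - v12 = 39 - 43 = -4
Step 2: Slack for coalition (1,3): x1+x3 - v13 = 41 - 19 = 22
Step 3: Slack for coalition (2,3): x2+x3 - v23 = 32 - 44 = -12
Step 4: Minimum slack = min(-4, 22, -12) = -12, attained by (2,3); coalition (2,3) can block (slack < 0), so the allocation is not in the core

-12


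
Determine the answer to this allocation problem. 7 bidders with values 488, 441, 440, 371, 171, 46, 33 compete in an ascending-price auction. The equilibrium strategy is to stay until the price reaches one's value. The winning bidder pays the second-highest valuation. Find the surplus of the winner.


Step 1: Identify the highest value: 488
Step 2: Identify the second-highest value: 441
Step 3: The final price = second-highest value = 441
Step 4: Surplus = 488 - 441 = 47

47


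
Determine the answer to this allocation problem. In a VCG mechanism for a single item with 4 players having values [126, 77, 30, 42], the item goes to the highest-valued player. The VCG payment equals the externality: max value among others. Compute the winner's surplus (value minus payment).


Step 1: The winner is the agent with the highest value: agent 0 with value 126
Step 2: Values of other agents: [77, 30, 42]
Step 3: VCG payment = max of others' values = 77
Step 4: Surplus = 126 - 77 = 49

49


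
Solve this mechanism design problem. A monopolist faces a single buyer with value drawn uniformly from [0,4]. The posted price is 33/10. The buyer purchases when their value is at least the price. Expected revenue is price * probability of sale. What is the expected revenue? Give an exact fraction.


Step 1: Posted price r = 33/10, value support [0,4]
Step 2: P(v >= r) = (4 - 33/10)/4 = 7/40
Step 3: Expected revenue = r * P(v >= r) = 33/10 * 7/40
Step 4: Revenue = 231/400

231/400


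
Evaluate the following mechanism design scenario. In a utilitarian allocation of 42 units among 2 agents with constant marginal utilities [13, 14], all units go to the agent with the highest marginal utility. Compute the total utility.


Step 1: The marginal utilities are [13, 14]
Step 2: The highest marginal utility is 14
Step 3: All 42 units go to that agent
Step 4: Total utility = 14 * 42 = 588

588


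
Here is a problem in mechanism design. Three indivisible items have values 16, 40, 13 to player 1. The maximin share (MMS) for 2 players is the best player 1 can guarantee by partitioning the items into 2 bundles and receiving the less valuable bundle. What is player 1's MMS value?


Step 1: Item values = 16, 40, 13
Step 2: Enumerate all 2-bundle partitions and take the smaller bundle:
  Partition 1: {16} vs {40,13} -> bundles 16, 53; min = 16
  Partition 2: {40} vs {16,13} -> bundles 40, 29; min = 29
  Partition 3: {13} vs {16,40} -> bundles 13, 56; min = 13
Step 3: MMS = max(16, 29, 13) = 29

29


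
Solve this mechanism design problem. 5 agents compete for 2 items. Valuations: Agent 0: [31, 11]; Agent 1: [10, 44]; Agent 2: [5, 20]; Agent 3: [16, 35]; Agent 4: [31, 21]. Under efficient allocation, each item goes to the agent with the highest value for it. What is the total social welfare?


Step 1: For each item, find the maximum value among all agents.
Step 2: Item 0 -> Agent 0 (value 31)
Step 3: Item 1 -> Agent 1 (value 44)
Step 4: Total welfare = 31 + 44 = 75

75


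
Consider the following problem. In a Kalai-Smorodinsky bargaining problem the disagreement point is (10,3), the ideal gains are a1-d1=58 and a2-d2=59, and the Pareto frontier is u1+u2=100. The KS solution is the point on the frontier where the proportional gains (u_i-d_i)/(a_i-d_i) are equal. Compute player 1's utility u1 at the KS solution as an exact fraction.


Step 1: At the KS point, (u1-d1)/r1 = (u2-d2)/r2 = t and u1+u2 = 100
Step 2: u1 = d1 + r1*t and u2 = d2 + r2*t, so (d1 + r1*t) + (d2 + r2*t) = 100
Step 3: t = (100 - 10 - 3)/(58 + 59) = 87/117 = 29/39
Step 4: u1 = d1 + r1*t = 10 + 58 * 29/39 = 2072/39
Step 5: (Check: u2 = d2 + r2*t = 1828/39; u1+u2 = 2072/39 + 1828/39 = 100, on the frontier.)

2072/39


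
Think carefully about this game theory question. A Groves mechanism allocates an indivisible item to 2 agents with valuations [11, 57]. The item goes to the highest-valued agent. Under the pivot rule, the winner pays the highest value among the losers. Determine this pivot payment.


Step 1: The efficient winner is agent 1 with value 57
Step 2: Other agents' values: [11]
Step 3: Pivot payment = max(others) = 11
Step 4: The winner pays 11

11


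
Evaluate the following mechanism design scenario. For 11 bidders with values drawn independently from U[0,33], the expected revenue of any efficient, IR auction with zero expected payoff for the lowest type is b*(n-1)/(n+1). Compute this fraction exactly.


Step 1: By Revenue Equivalence, expected revenue = b*(n-1)/(n+1)
Step 2: Substituting n = 11, b = 33
Step 3: Revenue = 33*(11-1)/(11+1) = 33*10/12
Step 4: Revenue = 330/12 = 55/2

55/2


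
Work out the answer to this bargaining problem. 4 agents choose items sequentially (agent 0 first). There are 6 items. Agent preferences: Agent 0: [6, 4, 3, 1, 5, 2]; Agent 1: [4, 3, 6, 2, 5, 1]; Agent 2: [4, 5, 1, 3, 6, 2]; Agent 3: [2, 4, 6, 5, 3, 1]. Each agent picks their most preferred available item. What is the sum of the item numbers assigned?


Step 1: Agent 0 picks item 6
Step 2: Agent 1 picks item 4
Step 3: Agent 2 picks item 5
Step 4: Agent 3 picks item 2
Step 5: Sum = 6 + 4 + 5 + 2 = 17

17


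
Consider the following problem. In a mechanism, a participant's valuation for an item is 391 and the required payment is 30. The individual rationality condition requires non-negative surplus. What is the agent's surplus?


Step 1: Surplus = value - payment = 391 - 30 = 361
Step 2: IR is satisfied (surplus >= 0)

361


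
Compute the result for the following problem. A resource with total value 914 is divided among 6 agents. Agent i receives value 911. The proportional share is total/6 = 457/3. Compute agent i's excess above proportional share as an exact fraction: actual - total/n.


Step 1: Proportional share = 914/6 = 457/3
Step 2: Agent's actual allocation = 911
Step 3: Excess = 911 - 457/3 = 2276/3

2276/3


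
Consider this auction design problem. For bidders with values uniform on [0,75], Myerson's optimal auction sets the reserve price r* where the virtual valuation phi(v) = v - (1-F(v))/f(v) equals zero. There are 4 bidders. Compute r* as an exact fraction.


Step 1: For U[0,75], F(v) = v/75 and f(v) = 1/75
Step 2: phi(v) = v - (1 - v/75)/(1/75) = v - (75 - v) = 2v - 75
Step 3: Set phi(r*) = 0: 2r* - 75 = 0
Step 4: r* = 75/2 (the number of bidders n = 4 does not enter)

75/2


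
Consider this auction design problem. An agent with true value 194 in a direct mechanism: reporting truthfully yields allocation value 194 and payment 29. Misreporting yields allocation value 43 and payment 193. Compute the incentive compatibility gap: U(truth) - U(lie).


Step 1: U(truth) = value - payment = 194 - 29 = 165
Step 2: U(lie) = allocation - payment = 43 - 193 = -150
Step 3: IC gap = 165 - (-150) = 315

315


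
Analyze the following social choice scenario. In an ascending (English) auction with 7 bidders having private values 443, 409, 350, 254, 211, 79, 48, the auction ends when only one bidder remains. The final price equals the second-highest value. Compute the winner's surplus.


Step 1: Identify the highest value: 443
Step 2: Identify the second-highest value: 409
Step 3: The final price = second-highest value = 409
Step 4: Surplus = 443 - 409 = 34

34


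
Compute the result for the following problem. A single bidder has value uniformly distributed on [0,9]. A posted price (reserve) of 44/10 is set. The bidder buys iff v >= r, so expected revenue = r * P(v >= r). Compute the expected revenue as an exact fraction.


Step 1: Posted price r = 22/5, value support [0,9]
Step 2: P(v >= r) = (9 - 22/5)/9 = 23/45
Step 3: Expected revenue = r * P(v >= r) = 22/5 * 23/45
Step 4: Revenue = 506/225

506/225


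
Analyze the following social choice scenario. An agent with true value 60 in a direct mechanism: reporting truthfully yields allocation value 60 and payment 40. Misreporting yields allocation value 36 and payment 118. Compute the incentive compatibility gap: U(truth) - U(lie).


Step 1: U(truth) = value - payment = 60 - 40 = 20
Step 2: U(lie) = allocation - payment = 36 - 118 = -82
Step 3: IC gap = 20 - (-82) = 102

102


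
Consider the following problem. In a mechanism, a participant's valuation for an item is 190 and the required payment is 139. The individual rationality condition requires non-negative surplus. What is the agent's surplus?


Step 1: Surplus = value - payment = 190 - 139 = 51
Step 2: IR is satisfied (surplus >= 0)

51


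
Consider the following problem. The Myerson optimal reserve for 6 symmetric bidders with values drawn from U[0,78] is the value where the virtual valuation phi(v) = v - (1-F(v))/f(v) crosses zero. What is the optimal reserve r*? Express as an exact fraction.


Step 1: For U[0,78], F(v) = v/78 and f(v) = 1/78
Step 2: phi(v) = v - (1 - v/78)/(1/78) = v - (78 - v) = 2v - 78
Step 3: Set phi(r*) = 0: 2r* - 78 = 0
Step 4: r* = 78/2 = 39 (the number of bidders n = 6 does not enter)

39


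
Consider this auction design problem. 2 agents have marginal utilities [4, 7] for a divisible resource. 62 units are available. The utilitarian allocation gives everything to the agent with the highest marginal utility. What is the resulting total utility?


Step 1: The marginal utilities are [4, 7]
Step 2: The highest marginal utility is 7
Step 3: All 62 units go to that agent
Step 4: Total utility = 7 * 62 = 434

434


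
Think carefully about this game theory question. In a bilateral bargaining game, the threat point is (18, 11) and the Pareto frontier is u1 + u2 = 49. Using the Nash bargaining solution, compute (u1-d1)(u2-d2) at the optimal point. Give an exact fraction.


Step 1: The Nash solution splits surplus symmetrically above the disagreement point
Step 2: u1 = (total + d1 - d2)/2 = (49 + 18 - 11)/2 = 28
Step 3: u2 = (total - d1 + d2)/2 = (49 - 18 + 11)/2 = 21
Step 4: Nash product = (28 - 18) * (21 - 11)
Step 5: = 10 * 10 = 100

100


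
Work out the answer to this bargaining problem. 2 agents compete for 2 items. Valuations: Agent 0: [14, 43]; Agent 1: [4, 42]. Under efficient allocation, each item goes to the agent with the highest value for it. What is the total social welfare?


Step 1: For each item, find the maximum value among all agents.
Step 2: Item 0 -> Agent 0 (value 14)
Step 3: Item 1 -> Agent 0 (value 43)
Step 4: Total welfare = 14 + 43 = 57

57


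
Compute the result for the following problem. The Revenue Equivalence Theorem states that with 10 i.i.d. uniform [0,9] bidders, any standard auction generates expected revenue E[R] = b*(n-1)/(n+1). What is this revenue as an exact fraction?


Step 1: By Revenue Equivalence, expected revenue = b*(n-1)/(n+1)
Step 2: Substituting n = 10, b = 9
Step 3: Revenue = 9*(10-1)/(10+1) = 9*9/11
Step 4: Revenue = 81/11

81/11


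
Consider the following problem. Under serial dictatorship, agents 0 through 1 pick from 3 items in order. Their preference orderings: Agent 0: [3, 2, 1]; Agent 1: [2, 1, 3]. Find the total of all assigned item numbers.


Step 1: Agent 0 picks item 3
Step 2: Agent 1 picks item 2
Step 3: Sum = 3 + 2 = 5

5


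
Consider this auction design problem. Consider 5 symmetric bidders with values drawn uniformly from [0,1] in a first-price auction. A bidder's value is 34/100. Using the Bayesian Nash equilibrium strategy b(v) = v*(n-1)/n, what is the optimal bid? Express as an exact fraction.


Step 1: The symmetric BNE bidding function is b(v) = v * (n-1) / n
Step 2: Substitute v = 17/50 and n = 5
Step 3: b = 17/50 * 4/5
Step 4: b = 34/125

34/125


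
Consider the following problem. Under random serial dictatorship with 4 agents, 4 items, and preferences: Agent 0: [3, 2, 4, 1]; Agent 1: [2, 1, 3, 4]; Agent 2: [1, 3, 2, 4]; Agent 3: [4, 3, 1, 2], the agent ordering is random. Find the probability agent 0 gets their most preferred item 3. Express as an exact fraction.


Step 1: Agent 0 wants item 3
Step 2: There are 24 possible orderings of agents
Step 3: In 24 orderings, agent 0 gets item 3
Step 4: Probability = 24/24 = 1

1
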